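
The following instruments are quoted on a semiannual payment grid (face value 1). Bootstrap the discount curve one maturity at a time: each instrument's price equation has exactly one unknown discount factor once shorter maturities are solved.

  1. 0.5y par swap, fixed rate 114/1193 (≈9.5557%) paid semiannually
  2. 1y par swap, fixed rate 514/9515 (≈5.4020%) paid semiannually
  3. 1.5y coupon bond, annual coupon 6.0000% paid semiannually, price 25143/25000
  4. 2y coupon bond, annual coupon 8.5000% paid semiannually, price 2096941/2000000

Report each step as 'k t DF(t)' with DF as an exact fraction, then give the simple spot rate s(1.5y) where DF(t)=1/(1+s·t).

step 1 [0.5y] swap r/2=57/1193: DF=(1 − 57/1193·(0))/(1+57/1193) = 1193/1250 ≈ 0.954400
step 2 [1y] swap r/2=257/9515: DF=(1 − 257/9515·(0.954400))/(1+257/9515) = 4743/5000 ≈ 0.948600
step 3 [1.5y] bond c/2=3/100: DF=(25143/25000 − 3/100·(0.954400+0.948600))/(1+3/100) = 921/1000 ≈ 0.921000
step 4 [2y] bond c/2=17/400: DF=(2096941/2000000 − 17/400·(0.954400+0.948600+0.921000))/(1+17/400) = 4453/5000 ≈ 0.890600

1 1/2 1193/1250
2 1 4743/5000
3 3/2 921/1000
4 2 4453/5000
s(1.5y) = (1/(921/1000) − 1)/(3/2) = 158/2763 ≈ 5.7184%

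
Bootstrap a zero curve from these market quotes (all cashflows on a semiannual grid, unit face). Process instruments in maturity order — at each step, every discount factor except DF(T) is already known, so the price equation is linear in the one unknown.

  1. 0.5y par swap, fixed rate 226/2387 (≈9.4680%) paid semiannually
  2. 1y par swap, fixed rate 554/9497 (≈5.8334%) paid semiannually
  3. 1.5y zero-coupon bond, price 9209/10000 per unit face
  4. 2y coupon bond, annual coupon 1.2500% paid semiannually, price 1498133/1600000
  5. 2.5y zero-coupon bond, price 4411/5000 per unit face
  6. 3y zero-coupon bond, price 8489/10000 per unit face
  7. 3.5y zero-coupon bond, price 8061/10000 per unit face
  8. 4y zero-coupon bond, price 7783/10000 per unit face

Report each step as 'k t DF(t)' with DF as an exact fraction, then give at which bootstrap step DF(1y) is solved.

step 1 [0.5y] swap r/2=113/2387: DF=(1 − 113/2387·(0))/(1+113/2387) = 2387/2500 ≈ 0.954800
step 2 [1y] swap r/2=277/9497: DF=(1 − 277/9497·(0.954800))/(1+277/9497) = 4723/5000 ≈ 0.944600
step 3 [1.5y] zero: DF = P = 9209/10000 ≈ 0.920900
step 4 [2y] bond c/2=1/160: DF=(1498133/1600000 − 1/160·(0.954800+0.944600+0.920900))/(1+1/160) = 913/1000 ≈ 0.913000
step 5 [2.5y] zero: DF = P = 4411/5000 ≈ 0.882200
step 6 [3y] zero: DF = P = 8489/10000 ≈ 0.848900
step 7 [3.5y] zero: DF = P = 8061/10000 ≈ 0.806100
step 8 [4y] zero: DF = P = 7783/10000 ≈ 0.778300

1 1/2 2387/2500
2 1 4723/5000
3 3/2 9209/10000
4 2 913/1000
5 5/2 4411/5000
6 3 8489/10000
7 7/2 8061/10000
8 4 7783/10000
DF(1y) is solved at step 2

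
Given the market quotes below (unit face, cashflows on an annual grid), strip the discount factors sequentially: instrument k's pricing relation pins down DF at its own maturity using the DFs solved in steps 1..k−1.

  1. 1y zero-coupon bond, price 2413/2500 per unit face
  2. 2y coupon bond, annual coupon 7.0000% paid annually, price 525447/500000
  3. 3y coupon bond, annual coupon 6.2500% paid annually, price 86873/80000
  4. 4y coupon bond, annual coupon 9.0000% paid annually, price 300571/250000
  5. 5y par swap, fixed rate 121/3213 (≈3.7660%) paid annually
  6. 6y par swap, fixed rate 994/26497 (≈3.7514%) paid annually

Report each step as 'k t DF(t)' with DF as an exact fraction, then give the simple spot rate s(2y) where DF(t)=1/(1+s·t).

step 1 [1y] zero: DF = P = 2413/2500 ≈ 0.965200
step 2 [2y] bond c/1=7/100: DF=(525447/500000 − 7/100·(0.965200))/(1+7/100) = 919/1000 ≈ 0.919000
step 3 [3y] bond c/1=1/16: DF=(86873/80000 − 1/16·(0.965200+0.919000))/(1+1/16) = 1139/1250 ≈ 0.911200
step 4 [4y] bond c/1=9/100: DF=(300571/250000 − 9/100·(0.965200+0.919000+0.911200))/(1+9/100) = 4361/5000 ≈ 0.872200
step 5 [5y] swap r/1=121/3213: DF=(1 − 121/3213·(0.965200+0.919000+0.911200+0.872200))/(1+121/3213) = 4153/5000 ≈ 0.830600
step 6 [6y] swap r/1=994/26497: DF=(1 − 994/26497·(0.965200+0.919000+0.911200+0.872200+0.830600))/(1+994/26497) = 2003/2500 ≈ 0.801200

1 1 2413/2500
2 2 919/1000
3 3 1139/1250
4 4 4361/5000
5 5 4153/5000
6 6 2003/2500
s(2y) = (1/(919/1000) − 1)/(2) = 81/1838 ≈ 4.4070%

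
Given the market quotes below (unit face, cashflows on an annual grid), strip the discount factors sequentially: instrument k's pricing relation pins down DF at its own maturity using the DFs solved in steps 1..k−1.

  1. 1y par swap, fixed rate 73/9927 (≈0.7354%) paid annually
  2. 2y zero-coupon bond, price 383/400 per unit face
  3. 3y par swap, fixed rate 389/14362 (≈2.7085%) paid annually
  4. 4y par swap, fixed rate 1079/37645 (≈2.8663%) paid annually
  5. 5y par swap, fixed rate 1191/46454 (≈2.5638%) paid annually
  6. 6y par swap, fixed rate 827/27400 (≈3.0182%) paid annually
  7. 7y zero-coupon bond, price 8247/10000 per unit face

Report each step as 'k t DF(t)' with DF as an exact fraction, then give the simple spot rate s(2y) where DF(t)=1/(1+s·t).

step 1 [1y] swap r/1=73/9927: DF=(1 − 73/9927·(0))/(1+73/9927) = 9927/10000 ≈ 0.992700
step 2 [2y] zero: DF = P = 383/400 ≈ 0.957500
step 3 [3y] swap r/1=389/14362: DF=(1 − 389/14362·(0.992700+0.957500))/(1+389/14362) = 4611/5000 ≈ 0.922200
step 4 [4y] swap r/1=1079/37645: DF=(1 − 1079/37645·(0.992700+0.957500+0.922200))/(1+1079/37645) = 8921/10000 ≈ 0.892100
step 5 [5y] swap r/1=1191/46454: DF=(1 − 1191/46454·(0.992700+0.957500+0.922200+0.892100))/(1+1191/46454) = 8809/10000 ≈ 0.880900
step 6 [6y] swap r/1=827/27400: DF=(1 − 827/27400·(0.992700+0.957500+0.922200+0.892100+0.880900))/(1+827/27400) = 4173/5000 ≈ 0.834600
step 7 [7y] zero: DF = P = 8247/10000 ≈ 0.824700

1 1 9927/10000
2 2 383/400
3 3 4611/5000
4 4 8921/10000
5 5 8809/10000
6 6 4173/5000
7 7 8247/10000
s(2y) = (1/(383/400) − 1)/(2) = 17/766 ≈ 2.2193%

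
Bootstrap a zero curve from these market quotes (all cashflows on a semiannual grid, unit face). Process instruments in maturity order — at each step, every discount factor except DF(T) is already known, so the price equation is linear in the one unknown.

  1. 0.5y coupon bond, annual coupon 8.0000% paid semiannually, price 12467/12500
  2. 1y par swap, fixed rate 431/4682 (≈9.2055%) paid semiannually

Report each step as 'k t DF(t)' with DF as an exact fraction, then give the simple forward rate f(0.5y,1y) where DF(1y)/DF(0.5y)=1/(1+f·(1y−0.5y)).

step 1 [0.5y] bond c/2=1/25: DF=(12467/12500 − 1/25·(0))/(1+1/25) = 959/1000 ≈ 0.959000
step 2 [1y] swap r/2=431/9364: DF=(1 − 431/9364·(0.959000))/(1+431/9364) = 4569/5000 ≈ 0.913800

1 1/2 959/1000
2 1 4569/5000
f(0.5y,1y) = ((959/1000)/(4569/5000) − 1)/(1/2) = 452/4569 ≈ 9.8928%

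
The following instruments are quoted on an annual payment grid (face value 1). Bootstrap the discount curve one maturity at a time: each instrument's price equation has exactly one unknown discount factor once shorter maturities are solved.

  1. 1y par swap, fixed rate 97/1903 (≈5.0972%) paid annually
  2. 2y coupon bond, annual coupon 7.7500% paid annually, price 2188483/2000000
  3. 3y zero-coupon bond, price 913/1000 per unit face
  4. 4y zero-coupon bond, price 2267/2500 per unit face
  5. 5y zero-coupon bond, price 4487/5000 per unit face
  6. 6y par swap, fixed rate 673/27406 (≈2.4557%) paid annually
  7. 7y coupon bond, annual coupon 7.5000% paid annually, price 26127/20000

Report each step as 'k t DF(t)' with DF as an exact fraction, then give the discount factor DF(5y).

step 1 [1y] swap r/1=97/1903: DF=(1 − 97/1903·(0))/(1+97/1903) = 1903/2000 ≈ 0.951500
step 2 [2y] bond c/1=31/400: DF=(2188483/2000000 − 31/400·(0.951500))/(1+31/400) = 9471/10000 ≈ 0.947100
step 3 [3y] zero: DF = P = 913/1000 ≈ 0.913000
step 4 [4y] zero: DF = P = 2267/2500 ≈ 0.906800
step 5 [5y] zero: DF = P = 4487/5000 ≈ 0.897400
step 6 [6y] swap r/1=673/27406: DF=(1 − 673/27406·(0.951500+0.947100+0.913000+0.906800+0.897400))/(1+673/27406) = 4327/5000 ≈ 0.865400
step 7 [7y] bond c/1=3/40: DF=(26127/20000 − 3/40·(0.951500+0.947100+0.913000+0.906800+0.897400+0.865400))/(1+3/40) = 1041/1250 ≈ 0.832800

1 1 1903/2000
2 2 9471/10000
3 3 913/1000
4 4 2267/2500
5 5 4487/5000
6 6 4327/5000
7 7 1041/1250
DF(5y) = 4487/5000 ≈ 0.897400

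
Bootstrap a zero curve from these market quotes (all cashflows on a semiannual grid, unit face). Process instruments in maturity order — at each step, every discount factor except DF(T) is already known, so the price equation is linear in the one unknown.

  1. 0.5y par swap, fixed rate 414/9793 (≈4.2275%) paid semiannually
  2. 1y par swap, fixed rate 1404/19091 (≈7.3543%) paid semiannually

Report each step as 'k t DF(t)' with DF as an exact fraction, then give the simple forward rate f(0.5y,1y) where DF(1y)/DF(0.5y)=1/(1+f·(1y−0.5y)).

step 1 [0.5y] swap r/2=207/9793: DF=(1 − 207/9793·(0))/(1+207/9793) = 9793/10000 ≈ 0.979300
step 2 [1y] swap r/2=702/19091: DF=(1 − 702/19091·(0.979300))/(1+702/19091) = 4649/5000 ≈ 0.929800

1 1/2 9793/10000
2 1 4649/5000
f(0.5y,1y) = ((9793/10000)/(4649/5000) − 1)/(1/2) = 495/4649 ≈ 10.6475%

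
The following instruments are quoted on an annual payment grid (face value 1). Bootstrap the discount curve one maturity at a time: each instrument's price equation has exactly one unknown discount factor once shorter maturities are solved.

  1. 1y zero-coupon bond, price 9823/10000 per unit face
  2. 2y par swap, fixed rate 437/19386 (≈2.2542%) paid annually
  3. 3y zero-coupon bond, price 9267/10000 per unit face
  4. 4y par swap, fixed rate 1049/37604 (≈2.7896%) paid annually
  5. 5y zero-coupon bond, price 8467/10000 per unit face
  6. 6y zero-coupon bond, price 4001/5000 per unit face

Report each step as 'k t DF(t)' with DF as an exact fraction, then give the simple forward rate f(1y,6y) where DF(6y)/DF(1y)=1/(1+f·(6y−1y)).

1 1 9823/10000
2 2 9563/10000
3 3 9267/10000
4 4 8951/10000
5 5 8467/10000
6 6 4001/5000
f(1y,6y) = ((9823/10000)/(4001/5000) − 1)/(5) = 1821/40010 ≈ 4.5514%

step 1 [1y] zero: DF = P = 9823/10000 ≈ 0.982300
step 2 [2y] swap r/1=437/19386: DF=(1 − 437/19386·(0.982300))/(1+437/19386) = 9563/10000 ≈ 0.956300
step 3 [3y] zero: DF = P = 9267/10000 ≈ 0.926700
step 4 [4y] swap r/1=1049/37604: DF=(1 − 1049/37604·(0.982300+0.956300+0.926700))/(1+1049/37604) = 8951/10000 ≈ 0.895100
step 5 [5y] zero: DF = P = 8467/10000 ≈ 0.846700
step 6 [6y] zero: DF = P = 4001/5000 ≈ 0.800200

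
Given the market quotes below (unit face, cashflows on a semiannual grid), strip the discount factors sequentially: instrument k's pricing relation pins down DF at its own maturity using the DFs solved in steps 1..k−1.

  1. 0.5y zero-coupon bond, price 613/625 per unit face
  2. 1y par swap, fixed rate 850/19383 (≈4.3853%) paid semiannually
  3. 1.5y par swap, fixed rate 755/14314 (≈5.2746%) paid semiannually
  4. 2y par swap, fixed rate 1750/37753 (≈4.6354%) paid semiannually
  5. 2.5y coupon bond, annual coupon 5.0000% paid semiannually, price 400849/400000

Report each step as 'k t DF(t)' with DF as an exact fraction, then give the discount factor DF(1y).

1 1/2 613/625
2 1 383/400
3 3/2 1849/2000
4 2 73/80
5 5/2 1107/1250
DF(1y) = 383/400 ≈ 0.957500

step 1 [0.5y] zero: DF = P = 613/625 ≈ 0.980800
step 2 [1y] swap r/2=425/19383: DF=(1 − 425/19383·(0.980800))/(1+425/19383) = 383/400 ≈ 0.957500
step 3 [1.5y] swap r/2=755/28628: DF=(1 − 755/28628·(0.980800+0.957500))/(1+755/28628) = 1849/2000 ≈ 0.924500
step 4 [2y] swap r/2=875/37753: DF=(1 − 875/37753·(0.980800+0.957500+0.924500))/(1+875/37753) = 73/80 ≈ 0.912500
step 5 [2.5y] bond c/2=1/40: DF=(400849/400000 − 1/40·(0.980800+0.957500+0.924500+0.912500))/(1+1/40) = 1107/1250 ≈ 0.885600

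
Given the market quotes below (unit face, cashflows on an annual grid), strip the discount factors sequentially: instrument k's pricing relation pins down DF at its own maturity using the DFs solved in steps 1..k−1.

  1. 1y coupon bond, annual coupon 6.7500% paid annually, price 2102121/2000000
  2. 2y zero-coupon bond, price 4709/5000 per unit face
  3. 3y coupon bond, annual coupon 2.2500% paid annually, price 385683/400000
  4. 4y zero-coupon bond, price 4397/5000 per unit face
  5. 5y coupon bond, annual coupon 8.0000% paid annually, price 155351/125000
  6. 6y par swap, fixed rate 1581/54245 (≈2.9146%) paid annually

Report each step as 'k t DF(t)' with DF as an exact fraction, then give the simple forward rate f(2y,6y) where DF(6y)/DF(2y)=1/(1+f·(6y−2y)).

1 1 4923/5000
2 2 4709/5000
3 3 4503/5000
4 4 4397/5000
5 5 4381/5000
6 6 8419/10000
f(2y,6y) = ((4709/5000)/(8419/10000) − 1)/(4) = 999/33676 ≈ 2.9665%

step 1 [1y] bond c/1=27/400: DF=(2102121/2000000 − 27/400·(0))/(1+27/400) = 4923/5000 ≈ 0.984600
step 2 [2y] zero: DF = P = 4709/5000 ≈ 0.941800
step 3 [3y] bond c/1=9/400: DF=(385683/400000 − 9/400·(0.984600+0.941800))/(1+9/400) = 4503/5000 ≈ 0.900600
step 4 [4y] zero: DF = P = 4397/5000 ≈ 0.879400
step 5 [5y] bond c/1=2/25: DF=(155351/125000 − 2/25·(0.984600+0.941800+0.900600+0.879400))/(1+2/25) = 4381/5000 ≈ 0.876200
step 6 [6y] swap r/1=1581/54245: DF=(1 − 1581/54245·(0.984600+0.941800+0.900600+0.879400+0.876200))/(1+1581/54245) = 8419/10000 ≈ 0.841900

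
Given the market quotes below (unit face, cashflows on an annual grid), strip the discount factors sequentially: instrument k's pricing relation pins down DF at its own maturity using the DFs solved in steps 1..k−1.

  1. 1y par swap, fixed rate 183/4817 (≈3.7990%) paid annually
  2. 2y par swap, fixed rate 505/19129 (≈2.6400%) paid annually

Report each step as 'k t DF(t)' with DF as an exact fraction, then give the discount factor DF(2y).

1 1 4817/5000
2 2 1899/2000
DF(2y) = 1899/2000 ≈ 0.949500

step 1 [1y] swap r/1=183/4817: DF=(1 − 183/4817·(0))/(1+183/4817) = 4817/5000 ≈ 0.963400
step 2 [2y] swap r/1=505/19129: DF=(1 − 505/19129·(0.963400))/(1+505/19129) = 1899/2000 ≈ 0.949500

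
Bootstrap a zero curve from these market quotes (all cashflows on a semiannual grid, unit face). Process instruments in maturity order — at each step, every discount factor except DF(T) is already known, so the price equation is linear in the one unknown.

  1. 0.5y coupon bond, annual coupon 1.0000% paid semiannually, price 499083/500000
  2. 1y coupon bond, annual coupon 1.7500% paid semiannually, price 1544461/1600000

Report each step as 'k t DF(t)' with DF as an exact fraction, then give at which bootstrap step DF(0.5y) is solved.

step 1 [0.5y] bond c/2=1/200: DF=(499083/500000 − 1/200·(0))/(1+1/200) = 2483/2500 ≈ 0.993200
step 2 [1y] bond c/2=7/800: DF=(1544461/1600000 − 7/800·(0.993200))/(1+7/800) = 9483/10000 ≈ 0.948300

1 1/2 2483/2500
2 1 9483/10000
DF(0.5y) is solved at step 1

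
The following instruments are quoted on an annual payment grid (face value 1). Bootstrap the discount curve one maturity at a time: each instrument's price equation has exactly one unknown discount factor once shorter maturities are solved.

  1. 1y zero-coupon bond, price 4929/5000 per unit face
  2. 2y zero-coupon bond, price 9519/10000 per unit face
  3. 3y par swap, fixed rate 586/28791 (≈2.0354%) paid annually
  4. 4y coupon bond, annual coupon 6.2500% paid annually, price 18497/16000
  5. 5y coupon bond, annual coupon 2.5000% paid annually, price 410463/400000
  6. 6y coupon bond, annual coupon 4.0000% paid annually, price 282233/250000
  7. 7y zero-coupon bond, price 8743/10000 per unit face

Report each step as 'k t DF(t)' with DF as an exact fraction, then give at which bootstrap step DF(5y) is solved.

step 1 [1y] zero: DF = P = 4929/5000 ≈ 0.985800
step 2 [2y] zero: DF = P = 9519/10000 ≈ 0.951900
step 3 [3y] swap r/1=586/28791: DF=(1 − 586/28791·(0.985800+0.951900))/(1+586/28791) = 4707/5000 ≈ 0.941400
step 4 [4y] bond c/1=1/16: DF=(18497/16000 − 1/16·(0.985800+0.951900+0.941400))/(1+1/16) = 9187/10000 ≈ 0.918700
step 5 [5y] bond c/1=1/40: DF=(410463/400000 − 1/40·(0.985800+0.951900+0.941400+0.918700))/(1+1/40) = 1817/2000 ≈ 0.908500
step 6 [6y] bond c/1=1/25: DF=(282233/250000 − 1/25·(0.985800+0.951900+0.941400+0.918700+0.908500))/(1+1/25) = 1809/2000 ≈ 0.904500
step 7 [7y] zero: DF = P = 8743/10000 ≈ 0.874300

1 1 4929/5000
2 2 9519/10000
3 3 4707/5000
4 4 9187/10000
5 5 1817/2000
6 6 1809/2000
7 7 8743/10000
DF(5y) is solved at step 5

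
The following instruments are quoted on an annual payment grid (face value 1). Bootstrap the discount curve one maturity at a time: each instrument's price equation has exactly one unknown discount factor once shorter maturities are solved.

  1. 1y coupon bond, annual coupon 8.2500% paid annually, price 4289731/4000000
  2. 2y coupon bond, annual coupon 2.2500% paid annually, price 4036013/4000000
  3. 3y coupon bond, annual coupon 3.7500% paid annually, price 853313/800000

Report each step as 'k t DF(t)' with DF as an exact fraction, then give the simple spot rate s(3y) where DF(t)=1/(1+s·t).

1 1 9907/10000
2 2 193/200
3 3 4787/5000
s(3y) = (1/(4787/5000) − 1)/(3) = 71/4787 ≈ 1.4832%

step 1 [1y] bond c/1=33/400: DF=(4289731/4000000 − 33/400·(0))/(1+33/400) = 9907/10000 ≈ 0.990700
step 2 [2y] bond c/1=9/400: DF=(4036013/4000000 − 9/400·(0.990700))/(1+9/400) = 193/200 ≈ 0.965000
step 3 [3y] bond c/1=3/80: DF=(853313/800000 − 3/80·(0.990700+0.965000))/(1+3/80) = 4787/5000 ≈ 0.957400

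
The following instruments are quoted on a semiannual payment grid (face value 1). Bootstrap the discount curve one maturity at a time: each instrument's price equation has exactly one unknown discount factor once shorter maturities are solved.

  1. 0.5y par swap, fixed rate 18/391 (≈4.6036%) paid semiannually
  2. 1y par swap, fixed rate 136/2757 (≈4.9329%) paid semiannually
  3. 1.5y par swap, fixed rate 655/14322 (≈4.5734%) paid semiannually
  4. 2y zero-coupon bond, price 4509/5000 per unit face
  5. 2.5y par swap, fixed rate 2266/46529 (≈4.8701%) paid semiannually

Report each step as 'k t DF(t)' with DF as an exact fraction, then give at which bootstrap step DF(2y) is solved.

1 1/2 391/400
2 1 2381/2500
3 3/2 1869/2000
4 2 4509/5000
5 5/2 8867/10000
DF(2y) is solved at step 4

step 1 [0.5y] swap r/2=9/391: DF=(1 − 9/391·(0))/(1+9/391) = 391/400 ≈ 0.977500
step 2 [1y] swap r/2=68/2757: DF=(1 − 68/2757·(0.977500))/(1+68/2757) = 2381/2500 ≈ 0.952400
step 3 [1.5y] swap r/2=655/28644: DF=(1 − 655/28644·(0.977500+0.952400))/(1+655/28644) = 1869/2000 ≈ 0.934500
step 4 [2y] zero: DF = P = 4509/5000 ≈ 0.901800
step 5 [2.5y] swap r/2=1133/46529: DF=(1 − 1133/46529·(0.977500+0.952400+0.934500+0.901800))/(1+1133/46529) = 8867/10000 ≈ 0.886700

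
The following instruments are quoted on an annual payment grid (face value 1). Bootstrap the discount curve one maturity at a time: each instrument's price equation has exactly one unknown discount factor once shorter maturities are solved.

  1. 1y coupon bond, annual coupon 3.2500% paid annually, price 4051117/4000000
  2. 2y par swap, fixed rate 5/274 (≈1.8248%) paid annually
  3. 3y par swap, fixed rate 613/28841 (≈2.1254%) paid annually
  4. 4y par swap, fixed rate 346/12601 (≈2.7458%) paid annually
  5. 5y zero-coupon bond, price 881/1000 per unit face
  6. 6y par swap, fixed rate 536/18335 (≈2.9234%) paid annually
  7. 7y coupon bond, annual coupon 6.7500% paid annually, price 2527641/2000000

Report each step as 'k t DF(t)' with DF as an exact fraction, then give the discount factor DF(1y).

1 1 9809/10000
2 2 1929/2000
3 3 9387/10000
4 4 4481/5000
5 5 881/1000
6 6 1049/1250
7 7 8361/10000
DF(1y) = 9809/10000 ≈ 0.980900

step 1 [1y] bond c/1=13/400: DF=(4051117/4000000 − 13/400·(0))/(1+13/400) = 9809/10000 ≈ 0.980900
step 2 [2y] swap r/1=5/274: DF=(1 − 5/274·(0.980900))/(1+5/274) = 1929/2000 ≈ 0.964500
step 3 [3y] swap r/1=613/28841: DF=(1 − 613/28841·(0.980900+0.964500))/(1+613/28841) = 9387/10000 ≈ 0.938700
step 4 [4y] swap r/1=346/12601: DF=(1 − 346/12601·(0.980900+0.964500+0.938700))/(1+346/12601) = 4481/5000 ≈ 0.896200
step 5 [5y] zero: DF = P = 881/1000 ≈ 0.881000
step 6 [6y] swap r/1=536/18335: DF=(1 − 536/18335·(0.980900+0.964500+0.938700+0.896200+0.881000))/(1+536/18335) = 1049/1250 ≈ 0.839200
step 7 [7y] bond c/1=27/400: DF=(2527641/2000000 − 27/400·(0.980900+0.964500+0.938700+0.896200+0.881000+0.839200))/(1+27/400) = 8361/10000 ≈ 0.836100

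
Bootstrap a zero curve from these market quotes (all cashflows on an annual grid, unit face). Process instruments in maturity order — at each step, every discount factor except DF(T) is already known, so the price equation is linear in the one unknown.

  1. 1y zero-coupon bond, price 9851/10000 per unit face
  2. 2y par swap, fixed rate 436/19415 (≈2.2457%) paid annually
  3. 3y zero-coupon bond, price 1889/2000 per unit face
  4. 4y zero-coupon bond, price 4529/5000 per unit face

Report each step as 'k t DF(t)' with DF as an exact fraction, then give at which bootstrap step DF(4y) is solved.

step 1 [1y] zero: DF = P = 9851/10000 ≈ 0.985100
step 2 [2y] swap r/1=436/19415: DF=(1 − 436/19415·(0.985100))/(1+436/19415) = 2391/2500 ≈ 0.956400
step 3 [3y] zero: DF = P = 1889/2000 ≈ 0.944500
step 4 [4y] zero: DF = P = 4529/5000 ≈ 0.905800

1 1 9851/10000
2 2 2391/2500
3 3 1889/2000
4 4 4529/5000
DF(4y) is solved at step 4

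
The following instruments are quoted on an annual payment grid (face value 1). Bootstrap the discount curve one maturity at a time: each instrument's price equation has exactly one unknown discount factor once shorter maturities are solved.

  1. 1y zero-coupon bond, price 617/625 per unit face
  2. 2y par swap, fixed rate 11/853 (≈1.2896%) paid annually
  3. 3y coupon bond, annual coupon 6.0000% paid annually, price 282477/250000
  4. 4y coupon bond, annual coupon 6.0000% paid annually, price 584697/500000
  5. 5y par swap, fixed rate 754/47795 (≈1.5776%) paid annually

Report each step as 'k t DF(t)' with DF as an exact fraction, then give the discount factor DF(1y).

1 1 617/625
2 2 9747/10000
3 3 9549/10000
4 4 9381/10000
5 5 4623/5000
DF(1y) = 617/625 ≈ 0.987200

step 1 [1y] zero: DF = P = 617/625 ≈ 0.987200
step 2 [2y] swap r/1=11/853: DF=(1 − 11/853·(0.987200))/(1+11/853) = 9747/10000 ≈ 0.974700
step 3 [3y] bond c/1=3/50: DF=(282477/250000 − 3/50·(0.987200+0.974700))/(1+3/50) = 9549/10000 ≈ 0.954900
step 4 [4y] bond c/1=3/50: DF=(584697/500000 − 3/50·(0.987200+0.974700+0.954900))/(1+3/50) = 9381/10000 ≈ 0.938100
step 5 [5y] swap r/1=754/47795: DF=(1 − 754/47795·(0.987200+0.974700+0.954900+0.938100))/(1+754/47795) = 4623/5000 ≈ 0.924600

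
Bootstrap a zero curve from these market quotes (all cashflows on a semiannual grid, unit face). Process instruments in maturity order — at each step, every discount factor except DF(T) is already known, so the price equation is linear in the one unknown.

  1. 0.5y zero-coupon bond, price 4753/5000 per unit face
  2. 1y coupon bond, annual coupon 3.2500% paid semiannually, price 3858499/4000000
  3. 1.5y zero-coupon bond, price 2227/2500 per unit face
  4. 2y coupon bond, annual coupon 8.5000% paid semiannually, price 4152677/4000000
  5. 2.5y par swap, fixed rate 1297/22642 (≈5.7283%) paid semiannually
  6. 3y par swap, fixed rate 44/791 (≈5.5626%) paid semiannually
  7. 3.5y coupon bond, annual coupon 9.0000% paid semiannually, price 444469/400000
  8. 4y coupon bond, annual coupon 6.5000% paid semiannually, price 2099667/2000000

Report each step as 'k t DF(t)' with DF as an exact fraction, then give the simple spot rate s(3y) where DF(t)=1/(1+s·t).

step 1 [0.5y] zero: DF = P = 4753/5000 ≈ 0.950600
step 2 [1y] bond c/2=13/800: DF=(3858499/4000000 − 13/800·(0.950600))/(1+13/800) = 467/500 ≈ 0.934000
step 3 [1.5y] zero: DF = P = 2227/2500 ≈ 0.890800
step 4 [2y] bond c/2=17/400: DF=(4152677/4000000 − 17/400·(0.950600+0.934000+0.890800))/(1+17/400) = 8827/10000 ≈ 0.882700
step 5 [2.5y] swap r/2=1297/45284: DF=(1 − 1297/45284·(0.950600+0.934000+0.890800+0.882700))/(1+1297/45284) = 8703/10000 ≈ 0.870300
step 6 [3y] swap r/2=22/791: DF=(1 − 22/791·(0.950600+0.934000+0.890800+0.882700+0.870300))/(1+22/791) = 1063/1250 ≈ 0.850400
step 7 [3.5y] bond c/2=9/200: DF=(444469/400000 − 9/200·(0.950600+0.934000+0.890800+0.882700+0.870300+0.850400))/(1+9/200) = 8317/10000 ≈ 0.831700
step 8 [4y] bond c/2=13/400: DF=(2099667/2000000 − 13/400·(0.950600+0.934000+0.890800+0.882700+0.870300+0.850400+0.831700))/(1+13/400) = 8213/10000 ≈ 0.821300

1 1/2 4753/5000
2 1 467/500
3 3/2 2227/2500
4 2 8827/10000
5 5/2 8703/10000
6 3 1063/1250
7 7/2 8317/10000
8 4 8213/10000
s(3y) = (1/(1063/1250) − 1)/(3) = 187/3189 ≈ 5.8639%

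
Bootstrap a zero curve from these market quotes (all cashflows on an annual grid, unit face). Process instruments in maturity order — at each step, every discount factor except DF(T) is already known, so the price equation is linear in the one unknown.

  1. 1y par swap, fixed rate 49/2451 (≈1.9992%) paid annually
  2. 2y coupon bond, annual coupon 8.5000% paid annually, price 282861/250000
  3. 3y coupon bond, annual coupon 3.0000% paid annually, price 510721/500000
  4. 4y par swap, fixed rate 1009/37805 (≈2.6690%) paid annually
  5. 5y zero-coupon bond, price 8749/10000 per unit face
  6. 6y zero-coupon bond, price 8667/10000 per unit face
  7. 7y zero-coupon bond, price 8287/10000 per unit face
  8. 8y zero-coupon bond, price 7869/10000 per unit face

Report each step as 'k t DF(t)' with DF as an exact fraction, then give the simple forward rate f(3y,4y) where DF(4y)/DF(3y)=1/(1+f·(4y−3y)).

step 1 [1y] swap r/1=49/2451: DF=(1 − 49/2451·(0))/(1+49/2451) = 2451/2500 ≈ 0.980400
step 2 [2y] bond c/1=17/200: DF=(282861/250000 − 17/200·(0.980400))/(1+17/200) = 483/500 ≈ 0.966000
step 3 [3y] bond c/1=3/100: DF=(510721/500000 − 3/100·(0.980400+0.966000))/(1+3/100) = 187/200 ≈ 0.935000
step 4 [4y] swap r/1=1009/37805: DF=(1 − 1009/37805·(0.980400+0.966000+0.935000))/(1+1009/37805) = 8991/10000 ≈ 0.899100
step 5 [5y] zero: DF = P = 8749/10000 ≈ 0.874900
step 6 [6y] zero: DF = P = 8667/10000 ≈ 0.866700
step 7 [7y] zero: DF = P = 8287/10000 ≈ 0.828700
step 8 [8y] zero: DF = P = 7869/10000 ≈ 0.786900

1 1 2451/2500
2 2 483/500
3 3 187/200
4 4 8991/10000
5 5 8749/10000
6 6 8667/10000
7 7 8287/10000
8 8 7869/10000
f(3y,4y) = ((187/200)/(8991/10000) − 1)/(1) = 359/8991 ≈ 3.9929%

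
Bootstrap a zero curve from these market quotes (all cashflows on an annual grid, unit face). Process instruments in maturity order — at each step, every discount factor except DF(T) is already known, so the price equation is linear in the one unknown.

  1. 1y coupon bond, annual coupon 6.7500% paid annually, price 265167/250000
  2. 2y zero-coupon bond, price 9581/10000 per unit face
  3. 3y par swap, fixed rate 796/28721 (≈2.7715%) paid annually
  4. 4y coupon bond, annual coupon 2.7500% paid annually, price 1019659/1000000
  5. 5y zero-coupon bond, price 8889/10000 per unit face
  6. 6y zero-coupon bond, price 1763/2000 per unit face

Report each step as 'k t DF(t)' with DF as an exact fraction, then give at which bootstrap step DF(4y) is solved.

1 1 621/625
2 2 9581/10000
3 3 2301/2500
4 4 1831/2000
5 5 8889/10000
6 6 1763/2000
DF(4y) is solved at step 4

step 1 [1y] bond c/1=27/400: DF=(265167/250000 − 27/400·(0))/(1+27/400) = 621/625 ≈ 0.993600
step 2 [2y] zero: DF = P = 9581/10000 ≈ 0.958100
step 3 [3y] swap r/1=796/28721: DF=(1 − 796/28721·(0.993600+0.958100))/(1+796/28721) = 2301/2500 ≈ 0.920400
step 4 [4y] bond c/1=11/400: DF=(1019659/1000000 − 11/400·(0.993600+0.958100+0.920400))/(1+11/400) = 1831/2000 ≈ 0.915500
step 5 [5y] zero: DF = P = 8889/10000 ≈ 0.888900
step 6 [6y] zero: DF = P = 1763/2000 ≈ 0.881500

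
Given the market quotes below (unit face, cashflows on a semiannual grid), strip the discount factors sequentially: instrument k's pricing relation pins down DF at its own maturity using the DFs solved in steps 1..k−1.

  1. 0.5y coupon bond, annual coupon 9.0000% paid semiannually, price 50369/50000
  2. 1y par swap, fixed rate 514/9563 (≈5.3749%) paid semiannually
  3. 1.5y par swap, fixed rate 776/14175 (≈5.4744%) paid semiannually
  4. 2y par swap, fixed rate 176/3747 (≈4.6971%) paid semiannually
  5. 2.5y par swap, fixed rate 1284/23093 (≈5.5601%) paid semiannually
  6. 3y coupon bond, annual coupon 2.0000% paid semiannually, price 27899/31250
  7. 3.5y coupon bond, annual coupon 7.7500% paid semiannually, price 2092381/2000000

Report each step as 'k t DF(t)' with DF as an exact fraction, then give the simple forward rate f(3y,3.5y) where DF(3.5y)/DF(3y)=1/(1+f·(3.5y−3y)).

1 1/2 241/250
2 1 4743/5000
3 3/2 1153/1250
4 2 114/125
5 5/2 2179/2500
6 3 4191/5000
7 7/2 2009/2500
f(3y,3.5y) = ((4191/5000)/(2009/2500) − 1)/(1/2) = 173/2009 ≈ 8.6112%

step 1 [0.5y] bond c/2=9/200: DF=(50369/50000 − 9/200·(0))/(1+9/200) = 241/250 ≈ 0.964000
step 2 [1y] swap r/2=257/9563: DF=(1 − 257/9563·(0.964000))/(1+257/9563) = 4743/5000 ≈ 0.948600
step 3 [1.5y] swap r/2=388/14175: DF=(1 − 388/14175·(0.964000+0.948600))/(1+388/14175) = 1153/1250 ≈ 0.922400
step 4 [2y] swap r/2=88/3747: DF=(1 − 88/3747·(0.964000+0.948600+0.922400))/(1+88/3747) = 114/125 ≈ 0.912000
step 5 [2.5y] swap r/2=642/23093: DF=(1 − 642/23093·(0.964000+0.948600+0.922400+0.912000))/(1+642/23093) = 2179/2500 ≈ 0.871600
step 6 [3y] bond c/2=1/100: DF=(27899/31250 − 1/100·(0.964000+0.948600+0.922400+0.912000+0.871600))/(1+1/100) = 4191/5000 ≈ 0.838200
step 7 [3.5y] bond c/2=31/800: DF=(2092381/2000000 − 31/800·(0.964000+0.948600+0.922400+0.912000+0.871600+0.838200))/(1+31/800) = 2009/2500 ≈ 0.803600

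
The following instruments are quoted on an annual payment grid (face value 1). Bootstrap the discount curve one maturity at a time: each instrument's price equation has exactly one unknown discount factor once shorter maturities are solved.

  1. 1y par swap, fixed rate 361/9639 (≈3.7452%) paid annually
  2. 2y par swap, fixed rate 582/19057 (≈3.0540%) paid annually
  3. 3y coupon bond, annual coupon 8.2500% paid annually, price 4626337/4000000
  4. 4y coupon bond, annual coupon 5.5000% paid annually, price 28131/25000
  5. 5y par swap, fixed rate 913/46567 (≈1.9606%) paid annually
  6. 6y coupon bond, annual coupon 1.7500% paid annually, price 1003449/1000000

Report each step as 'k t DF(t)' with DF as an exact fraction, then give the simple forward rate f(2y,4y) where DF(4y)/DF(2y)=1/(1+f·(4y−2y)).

1 1 9639/10000
2 2 4709/5000
3 3 577/625
4 4 9191/10000
5 5 9087/10000
6 6 9061/10000
f(2y,4y) = ((4709/5000)/(9191/10000) − 1)/(2) = 227/18382 ≈ 1.2349%

step 1 [1y] swap r/1=361/9639: DF=(1 − 361/9639·(0))/(1+361/9639) = 9639/10000 ≈ 0.963900
step 2 [2y] swap r/1=582/19057: DF=(1 − 582/19057·(0.963900))/(1+582/19057) = 4709/5000 ≈ 0.941800
step 3 [3y] bond c/1=33/400: DF=(4626337/4000000 − 33/400·(0.963900+0.941800))/(1+33/400) = 577/625 ≈ 0.923200
step 4 [4y] bond c/1=11/200: DF=(28131/25000 − 11/200·(0.963900+0.941800+0.923200))/(1+11/200) = 9191/10000 ≈ 0.919100
step 5 [5y] swap r/1=913/46567: DF=(1 − 913/46567·(0.963900+0.941800+0.923200+0.919100))/(1+913/46567) = 9087/10000 ≈ 0.908700
step 6 [6y] bond c/1=7/400: DF=(1003449/1000000 − 7/400·(0.963900+0.941800+0.923200+0.919100+0.908700))/(1+7/400) = 9061/10000 ≈ 0.906100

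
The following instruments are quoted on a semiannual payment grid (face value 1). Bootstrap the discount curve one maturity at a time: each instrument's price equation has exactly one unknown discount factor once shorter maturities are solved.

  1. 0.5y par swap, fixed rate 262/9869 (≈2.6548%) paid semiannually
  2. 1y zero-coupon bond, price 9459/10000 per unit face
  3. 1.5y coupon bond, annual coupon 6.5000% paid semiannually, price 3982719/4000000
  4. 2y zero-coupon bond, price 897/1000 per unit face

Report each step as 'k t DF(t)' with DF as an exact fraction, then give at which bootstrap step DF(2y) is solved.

step 1 [0.5y] swap r/2=131/9869: DF=(1 − 131/9869·(0))/(1+131/9869) = 9869/10000 ≈ 0.986900
step 2 [1y] zero: DF = P = 9459/10000 ≈ 0.945900
step 3 [1.5y] bond c/2=13/400: DF=(3982719/4000000 − 13/400·(0.986900+0.945900))/(1+13/400) = 1807/2000 ≈ 0.903500
step 4 [2y] zero: DF = P = 897/1000 ≈ 0.897000

1 1/2 9869/10000
2 1 9459/10000
3 3/2 1807/2000
4 2 897/1000
DF(2y) is solved at step 4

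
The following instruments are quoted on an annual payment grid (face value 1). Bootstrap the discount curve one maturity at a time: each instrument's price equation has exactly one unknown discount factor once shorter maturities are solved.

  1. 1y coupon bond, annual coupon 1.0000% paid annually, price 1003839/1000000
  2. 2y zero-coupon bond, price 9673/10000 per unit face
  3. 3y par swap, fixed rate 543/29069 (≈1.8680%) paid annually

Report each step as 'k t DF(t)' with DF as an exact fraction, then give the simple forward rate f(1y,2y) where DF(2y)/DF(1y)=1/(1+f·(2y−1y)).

1 1 9939/10000
2 2 9673/10000
3 3 9457/10000
f(1y,2y) = ((9939/10000)/(9673/10000) − 1)/(1) = 266/9673 ≈ 2.7499%

step 1 [1y] bond c/1=1/100: DF=(1003839/1000000 − 1/100·(0))/(1+1/100) = 9939/10000 ≈ 0.993900
step 2 [2y] zero: DF = P = 9673/10000 ≈ 0.967300
step 3 [3y] swap r/1=543/29069: DF=(1 − 543/29069·(0.993900+0.967300))/(1+543/29069) = 9457/10000 ≈ 0.945700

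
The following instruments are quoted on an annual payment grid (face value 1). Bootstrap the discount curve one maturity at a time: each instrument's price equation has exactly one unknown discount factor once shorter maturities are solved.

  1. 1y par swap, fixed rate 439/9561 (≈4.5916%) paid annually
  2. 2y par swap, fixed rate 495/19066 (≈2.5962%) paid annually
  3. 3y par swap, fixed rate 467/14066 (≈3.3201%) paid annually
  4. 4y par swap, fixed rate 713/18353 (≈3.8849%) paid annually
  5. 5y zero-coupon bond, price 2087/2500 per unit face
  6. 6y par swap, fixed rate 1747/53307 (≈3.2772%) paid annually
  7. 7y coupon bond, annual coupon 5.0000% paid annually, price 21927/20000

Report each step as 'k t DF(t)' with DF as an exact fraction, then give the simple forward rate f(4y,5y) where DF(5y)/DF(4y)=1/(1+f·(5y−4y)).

step 1 [1y] swap r/1=439/9561: DF=(1 − 439/9561·(0))/(1+439/9561) = 9561/10000 ≈ 0.956100
step 2 [2y] swap r/1=495/19066: DF=(1 − 495/19066·(0.956100))/(1+495/19066) = 1901/2000 ≈ 0.950500
step 3 [3y] swap r/1=467/14066: DF=(1 − 467/14066·(0.956100+0.950500))/(1+467/14066) = 4533/5000 ≈ 0.906600
step 4 [4y] swap r/1=713/18353: DF=(1 − 713/18353·(0.956100+0.950500+0.906600))/(1+713/18353) = 4287/5000 ≈ 0.857400
step 5 [5y] zero: DF = P = 2087/2500 ≈ 0.834800
step 6 [6y] swap r/1=1747/53307: DF=(1 − 1747/53307·(0.956100+0.950500+0.906600+0.857400+0.834800))/(1+1747/53307) = 8253/10000 ≈ 0.825300
step 7 [7y] bond c/1=1/20: DF=(21927/20000 − 1/20·(0.956100+0.950500+0.906600+0.857400+0.834800+0.825300))/(1+1/20) = 7903/10000 ≈ 0.790300

1 1 9561/10000
2 2 1901/2000
3 3 4533/5000
4 4 4287/5000
5 5 2087/2500
6 6 8253/10000
7 7 7903/10000
f(4y,5y) = ((4287/5000)/(2087/2500) − 1)/(1) = 113/4174 ≈ 2.7072%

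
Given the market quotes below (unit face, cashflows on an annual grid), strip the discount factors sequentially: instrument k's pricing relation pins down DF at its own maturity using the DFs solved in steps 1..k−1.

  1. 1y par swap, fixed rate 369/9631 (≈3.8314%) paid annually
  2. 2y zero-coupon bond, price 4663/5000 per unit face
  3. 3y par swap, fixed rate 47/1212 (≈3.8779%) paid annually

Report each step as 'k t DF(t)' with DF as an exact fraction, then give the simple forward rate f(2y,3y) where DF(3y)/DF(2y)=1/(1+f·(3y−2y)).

1 1 9631/10000
2 2 4663/5000
3 3 8919/10000
f(2y,3y) = ((4663/5000)/(8919/10000) − 1)/(1) = 407/8919 ≈ 4.5633%

step 1 [1y] swap r/1=369/9631: DF=(1 − 369/9631·(0))/(1+369/9631) = 9631/10000 ≈ 0.963100
step 2 [2y] zero: DF = P = 4663/5000 ≈ 0.932600
step 3 [3y] swap r/1=47/1212: DF=(1 − 47/1212·(0.963100+0.932600))/(1+47/1212) = 8919/10000 ≈ 0.891900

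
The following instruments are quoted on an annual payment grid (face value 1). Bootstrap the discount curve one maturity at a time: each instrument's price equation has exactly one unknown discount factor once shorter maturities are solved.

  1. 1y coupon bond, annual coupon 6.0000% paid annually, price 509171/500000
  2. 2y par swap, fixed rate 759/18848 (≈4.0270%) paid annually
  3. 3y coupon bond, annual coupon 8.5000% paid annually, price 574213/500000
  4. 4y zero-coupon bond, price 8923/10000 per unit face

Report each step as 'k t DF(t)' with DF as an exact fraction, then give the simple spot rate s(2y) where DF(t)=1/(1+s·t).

step 1 [1y] bond c/1=3/50: DF=(509171/500000 − 3/50·(0))/(1+3/50) = 9607/10000 ≈ 0.960700
step 2 [2y] swap r/1=759/18848: DF=(1 − 759/18848·(0.960700))/(1+759/18848) = 9241/10000 ≈ 0.924100
step 3 [3y] bond c/1=17/200: DF=(574213/500000 − 17/200·(0.960700+0.924100))/(1+17/200) = 2277/2500 ≈ 0.910800
step 4 [4y] zero: DF = P = 8923/10000 ≈ 0.892300

1 1 9607/10000
2 2 9241/10000
3 3 2277/2500
4 4 8923/10000
s(2y) = (1/(9241/10000) − 1)/(2) = 759/18482 ≈ 4.1067%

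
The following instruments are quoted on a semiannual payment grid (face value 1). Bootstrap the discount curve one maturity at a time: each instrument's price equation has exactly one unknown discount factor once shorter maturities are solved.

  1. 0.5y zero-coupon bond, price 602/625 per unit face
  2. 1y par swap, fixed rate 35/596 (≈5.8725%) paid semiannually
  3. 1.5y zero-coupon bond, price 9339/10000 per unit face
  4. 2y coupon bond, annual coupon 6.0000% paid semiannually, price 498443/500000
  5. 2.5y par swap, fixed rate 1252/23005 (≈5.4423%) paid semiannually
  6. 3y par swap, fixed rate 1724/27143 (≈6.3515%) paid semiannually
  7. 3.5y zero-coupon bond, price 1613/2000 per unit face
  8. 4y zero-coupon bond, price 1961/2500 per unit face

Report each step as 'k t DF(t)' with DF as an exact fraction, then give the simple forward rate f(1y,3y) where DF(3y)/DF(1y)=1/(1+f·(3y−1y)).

step 1 [0.5y] zero: DF = P = 602/625 ≈ 0.963200
step 2 [1y] swap r/2=35/1192: DF=(1 − 35/1192·(0.963200))/(1+35/1192) = 118/125 ≈ 0.944000
step 3 [1.5y] zero: DF = P = 9339/10000 ≈ 0.933900
step 4 [2y] bond c/2=3/100: DF=(498443/500000 − 3/100·(0.963200+0.944000+0.933900))/(1+3/100) = 8851/10000 ≈ 0.885100
step 5 [2.5y] swap r/2=626/23005: DF=(1 − 626/23005·(0.963200+0.944000+0.933900+0.885100))/(1+626/23005) = 2187/2500 ≈ 0.874800
step 6 [3y] swap r/2=862/27143: DF=(1 − 862/27143·(0.963200+0.944000+0.933900+0.885100+0.874800))/(1+862/27143) = 2069/2500 ≈ 0.827600
step 7 [3.5y] zero: DF = P = 1613/2000 ≈ 0.806500
step 8 [4y] zero: DF = P = 1961/2500 ≈ 0.784400

1 1/2 602/625
2 1 118/125
3 3/2 9339/10000
4 2 8851/10000
5 5/2 2187/2500
6 3 2069/2500
7 7/2 1613/2000
8 4 1961/2500
f(1y,3y) = ((118/125)/(2069/2500) − 1)/(2) = 291/4138 ≈ 7.0324%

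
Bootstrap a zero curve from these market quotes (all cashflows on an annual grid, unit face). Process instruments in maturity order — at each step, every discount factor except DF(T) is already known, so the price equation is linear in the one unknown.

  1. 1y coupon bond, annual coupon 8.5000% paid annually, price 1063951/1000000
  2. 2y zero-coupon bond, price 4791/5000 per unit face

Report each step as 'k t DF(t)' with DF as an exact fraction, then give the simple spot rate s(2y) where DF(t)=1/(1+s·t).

step 1 [1y] bond c/1=17/200: DF=(1063951/1000000 − 17/200·(0))/(1+17/200) = 4903/5000 ≈ 0.980600
step 2 [2y] zero: DF = P = 4791/5000 ≈ 0.958200

1 1 4903/5000
2 2 4791/5000
s(2y) = (1/(4791/5000) − 1)/(2) = 209/9582 ≈ 2.1812%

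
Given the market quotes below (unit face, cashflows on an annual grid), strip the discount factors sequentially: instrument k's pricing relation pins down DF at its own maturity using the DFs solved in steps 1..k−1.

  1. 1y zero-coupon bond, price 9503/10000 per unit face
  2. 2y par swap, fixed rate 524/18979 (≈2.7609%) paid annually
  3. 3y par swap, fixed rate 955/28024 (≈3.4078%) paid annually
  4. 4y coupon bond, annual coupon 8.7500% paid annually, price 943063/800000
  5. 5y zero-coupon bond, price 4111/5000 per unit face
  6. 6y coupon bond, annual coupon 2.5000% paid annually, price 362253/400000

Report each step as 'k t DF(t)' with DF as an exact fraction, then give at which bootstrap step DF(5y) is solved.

step 1 [1y] zero: DF = P = 9503/10000 ≈ 0.950300
step 2 [2y] swap r/1=524/18979: DF=(1 − 524/18979·(0.950300))/(1+524/18979) = 2369/2500 ≈ 0.947600
step 3 [3y] swap r/1=955/28024: DF=(1 − 955/28024·(0.950300+0.947600))/(1+955/28024) = 1809/2000 ≈ 0.904500
step 4 [4y] bond c/1=7/80: DF=(943063/800000 − 7/80·(0.950300+0.947600+0.904500))/(1+7/80) = 1717/2000 ≈ 0.858500
step 5 [5y] zero: DF = P = 4111/5000 ≈ 0.822200
step 6 [6y] bond c/1=1/40: DF=(362253/400000 − 1/40·(0.950300+0.947600+0.904500+0.858500+0.822200))/(1+1/40) = 3871/5000 ≈ 0.774200

1 1 9503/10000
2 2 2369/2500
3 3 1809/2000
4 4 1717/2000
5 5 4111/5000
6 6 3871/5000
DF(5y) is solved at step 5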